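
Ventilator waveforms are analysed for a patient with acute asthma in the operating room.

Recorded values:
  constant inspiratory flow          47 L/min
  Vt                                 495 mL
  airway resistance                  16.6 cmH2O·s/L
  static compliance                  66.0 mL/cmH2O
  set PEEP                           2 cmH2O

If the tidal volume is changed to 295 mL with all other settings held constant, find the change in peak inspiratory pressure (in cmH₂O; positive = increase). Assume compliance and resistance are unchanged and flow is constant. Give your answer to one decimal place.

-3.0

PIP = Vt/C + R·V̇ + PEEP (constant-flow equation of motion).
Only the elastic term changes: ΔPIP = ΔVt / C = (295 − 495) / 66.0 = -3.03 cmH2O.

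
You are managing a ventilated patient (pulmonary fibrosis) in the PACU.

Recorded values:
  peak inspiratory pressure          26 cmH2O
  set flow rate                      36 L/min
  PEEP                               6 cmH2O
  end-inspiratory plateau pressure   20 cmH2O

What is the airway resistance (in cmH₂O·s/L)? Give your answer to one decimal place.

Flow: 36 L/min ÷ 60 = 0.6 L/s.
Raw = (PIP − Pplat) / flow = (26 − 20) / 0.6 = 6.0 / 0.6 = 10.0 cmH2O·s/L.

10.0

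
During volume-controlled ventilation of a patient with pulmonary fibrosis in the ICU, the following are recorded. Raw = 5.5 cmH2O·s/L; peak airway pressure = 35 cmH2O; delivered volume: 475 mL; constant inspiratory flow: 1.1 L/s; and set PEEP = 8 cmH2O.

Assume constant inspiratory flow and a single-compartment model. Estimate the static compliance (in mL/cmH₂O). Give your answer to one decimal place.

22.7

Equation of motion (constant flow): PIP = Vt/C + R·V̇ + PEEP.
Vt/C = PIP − R·V̇ − PEEP = 35 − 5.5×1.1 − 8 = 35 − 6.05 − 8 = 20.95 cmH2O.
C = Vt / 20.95 = 475 / 20.95 = 22.673 mL/cmH2O.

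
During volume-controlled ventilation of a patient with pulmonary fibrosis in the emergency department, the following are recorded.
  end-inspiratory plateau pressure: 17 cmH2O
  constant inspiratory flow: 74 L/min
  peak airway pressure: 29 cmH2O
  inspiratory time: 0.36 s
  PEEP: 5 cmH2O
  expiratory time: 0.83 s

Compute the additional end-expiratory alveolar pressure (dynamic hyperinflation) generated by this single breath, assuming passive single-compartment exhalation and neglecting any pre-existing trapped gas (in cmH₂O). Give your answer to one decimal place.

Flow: 74 L/min ÷ 60 = 1.2333 L/s.
Vt = flow × Ti = 1.2333 L/s × 0.36 s × 1000 mL/L = 443.99 mL.
R = (PIP − Pplat)/V̇ = (29 − 17) / 1.2333 = 12.0/1.2333 = 9.73 cmH2O·s/L.
C = Vt/(Pplat − PEEP) = 443.99 / (17 − 5) = 443.99/12.0 = 36.999 mL/cmH2O.
τ = R × C = 9.73 × 0.037 L/cmH2O = 0.36 s.
Fraction remaining = e^(−Te/τ) = e^(−0.83/0.36) = 0.0997; trapped volume = 443.99 × 0.0997 = 44.266 mL.
Additional alveolar pressure from trapping ≈ V_trapped / C = 44.266 / 36.999 = 1.196 cmH2O.

1.2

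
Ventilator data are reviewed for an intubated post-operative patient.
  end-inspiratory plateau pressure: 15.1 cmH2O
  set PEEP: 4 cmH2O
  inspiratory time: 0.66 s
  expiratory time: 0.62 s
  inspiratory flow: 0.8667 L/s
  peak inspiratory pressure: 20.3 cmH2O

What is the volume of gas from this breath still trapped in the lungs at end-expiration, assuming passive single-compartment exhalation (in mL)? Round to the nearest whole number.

Vt = flow × Ti = 0.8667 L/s × 0.66 s × 1000 mL/L = 572.02 mL.
R = (PIP − Pplat)/V̇ = (20.3 − 15.1) / 0.8667 = 5.2/0.8667 = 6.0 cmH2O·s/L.
C = Vt/(Pplat − PEEP) = 572.02 / (15.1 − 4) = 572.02/11.1 = 51.533 mL/cmH2O.
τ = R × C = 6.0 × 0.05153 L/cmH2O = 0.3092 s.
Fraction remaining = e^(−Te/τ) = e^(−0.62/0.3092) = 0.1346.
Trapped volume = 572.02 × 0.1346 = 76.994 mL.

77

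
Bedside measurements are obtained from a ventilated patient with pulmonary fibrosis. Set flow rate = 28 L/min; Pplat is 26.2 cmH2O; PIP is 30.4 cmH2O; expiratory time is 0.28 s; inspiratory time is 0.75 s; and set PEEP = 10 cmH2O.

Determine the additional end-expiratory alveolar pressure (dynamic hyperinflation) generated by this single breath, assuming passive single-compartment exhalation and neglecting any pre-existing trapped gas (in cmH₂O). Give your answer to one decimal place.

Flow: 28 L/min ÷ 60 = 0.4667 L/s.
Vt = flow × Ti = 0.4667 L/s × 0.75 s × 1000 mL/L = 350.03 mL.
R = (PIP − Pplat)/V̇ = (30.4 − 26.2) / 0.4667 = 4.2/0.4667 = 8.999 cmH2O·s/L.
C = Vt/(Pplat − PEEP) = 350.03 / (26.2 − 10) = 350.03/16.2 = 21.607 mL/cmH2O.
τ = R × C = 8.999 × 0.02161 L/cmH2O = 0.1945 s.
Fraction remaining = e^(−Te/τ) = e^(−0.28/0.1945) = 0.237; trapped volume = 350.03 × 0.237 = 82.957 mL.
Additional alveolar pressure from trapping ≈ V_trapped / C = 82.957 / 21.607 = 3.839 cmH2O.

3.8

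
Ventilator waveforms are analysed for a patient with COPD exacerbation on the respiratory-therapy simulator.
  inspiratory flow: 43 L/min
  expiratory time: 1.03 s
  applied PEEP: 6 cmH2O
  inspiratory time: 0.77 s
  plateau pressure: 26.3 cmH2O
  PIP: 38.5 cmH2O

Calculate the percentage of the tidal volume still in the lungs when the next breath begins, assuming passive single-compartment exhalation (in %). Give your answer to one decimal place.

Flow: 43 L/min ÷ 60 = 0.7167 L/s.
Vt = flow × Ti = 0.7167 L/s × 0.77 s × 1000 mL/L = 551.86 mL.
R = (PIP − Pplat)/V̇ = (38.5 − 26.3) / 0.7167 = 12.2/0.7167 = 17.022 cmH2O·s/L.
C = Vt/(Pplat − PEEP) = 551.86 / (26.3 − 6) = 551.86/20.3 = 27.185 mL/cmH2O.
τ = R × C = 17.022 × 0.02719 L/cmH2O = 0.4628 s.
Fraction remaining at end-expiration = e^(−Te/τ) = e^(−1.03/0.4628) = 0.108 → 10.8%.

10.8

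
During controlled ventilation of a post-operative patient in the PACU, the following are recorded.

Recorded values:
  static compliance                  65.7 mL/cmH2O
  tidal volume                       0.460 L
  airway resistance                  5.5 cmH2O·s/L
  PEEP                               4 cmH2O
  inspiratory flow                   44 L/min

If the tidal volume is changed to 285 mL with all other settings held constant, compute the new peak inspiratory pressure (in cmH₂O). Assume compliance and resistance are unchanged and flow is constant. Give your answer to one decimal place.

Flow: 44 L/min ÷ 60 = 0.7333 L/s.
PIP = Vt/C + R·V̇ + PEEP (constant-flow equation of motion).
Only the elastic term changes: ΔPIP = ΔVt / C = (285 − 460) / 65.7 = -2.664 cmH2O.
Original PIP = 460/65.7 + 5.5×0.7333 + 4 = 15.035 cmH2O; new PIP = 15.035 + (-2.664) = 12.371 cmH2O.

12.4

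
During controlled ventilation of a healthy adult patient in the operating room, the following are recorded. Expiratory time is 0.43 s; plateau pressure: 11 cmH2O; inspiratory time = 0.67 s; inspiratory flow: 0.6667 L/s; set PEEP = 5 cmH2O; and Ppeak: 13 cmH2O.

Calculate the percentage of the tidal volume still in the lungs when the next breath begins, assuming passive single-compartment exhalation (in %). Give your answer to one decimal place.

Vt = flow × Ti = 0.6667 L/s × 0.67 s × 1000 mL/L = 446.69 mL.
R = (PIP − Pplat)/V̇ = (13 − 11) / 0.6667 = 2.0/0.6667 = 3.0 cmH2O·s/L.
C = Vt/(Pplat − PEEP) = 446.69 / (11 − 5) = 446.69/6.0 = 74.448 mL/cmH2O.
τ = R × C = 3.0 × 0.07445 L/cmH2O = 0.2234 s.
Fraction remaining at end-expiration = e^(−Te/τ) = e^(−0.43/0.2234) = 0.1459 → 14.59%.

14.6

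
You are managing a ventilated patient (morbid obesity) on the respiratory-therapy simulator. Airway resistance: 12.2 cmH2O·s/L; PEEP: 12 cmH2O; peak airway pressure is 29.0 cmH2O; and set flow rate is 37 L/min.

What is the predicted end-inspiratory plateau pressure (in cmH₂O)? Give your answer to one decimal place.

Flow: 37 L/min ÷ 60 = 0.6167 L/s.
Pplat = PIP − Raw × flow = 29.0 − 12.2 × 0.6167 = 29.0 − 7.524 = 21.476 cmH2O.

21.5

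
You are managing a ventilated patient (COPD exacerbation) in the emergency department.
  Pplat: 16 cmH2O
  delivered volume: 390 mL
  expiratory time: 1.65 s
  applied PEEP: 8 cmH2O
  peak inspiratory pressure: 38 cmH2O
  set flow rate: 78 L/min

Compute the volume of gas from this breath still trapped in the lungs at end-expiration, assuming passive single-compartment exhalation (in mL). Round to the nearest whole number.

Flow: 78 L/min ÷ 60 = 1.3 L/s.
R = (PIP − Pplat)/V̇ = (38 − 16) / 1.3 = 22.0/1.3 = 16.923 cmH2O·s/L.
C = Vt/(Pplat − PEEP) = 390.0 / (16 − 8) = 390.0/8.0 = 48.75 mL/cmH2O.
τ = R × C = 16.923 × 0.04875 L/cmH2O = 0.825 s.
Fraction remaining = e^(−Te/τ) = e^(−1.65/0.825) = 0.1353.
Trapped volume = 390.0 × 0.1353 = 52.767 mL.

53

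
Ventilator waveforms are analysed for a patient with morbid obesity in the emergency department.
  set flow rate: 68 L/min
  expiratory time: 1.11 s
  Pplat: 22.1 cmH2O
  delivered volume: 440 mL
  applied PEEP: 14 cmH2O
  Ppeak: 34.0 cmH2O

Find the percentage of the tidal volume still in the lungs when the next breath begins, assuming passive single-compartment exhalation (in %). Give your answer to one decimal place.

14.3

Flow: 68 L/min ÷ 60 = 1.1333 L/s.
R = (PIP − Pplat)/V̇ = (34.0 − 22.1) / 1.1333 = 11.9/1.1333 = 10.5 cmH2O·s/L.
C = Vt/(Pplat − PEEP) = 440.0 / (22.1 − 14) = 440.0/8.1 = 54.321 mL/cmH2O.
τ = R × C = 10.5 × 0.05432 L/cmH2O = 0.5704 s.
Fraction remaining at end-expiration = e^(−Te/τ) = e^(−1.11/0.5704) = 0.1428 → 14.28%.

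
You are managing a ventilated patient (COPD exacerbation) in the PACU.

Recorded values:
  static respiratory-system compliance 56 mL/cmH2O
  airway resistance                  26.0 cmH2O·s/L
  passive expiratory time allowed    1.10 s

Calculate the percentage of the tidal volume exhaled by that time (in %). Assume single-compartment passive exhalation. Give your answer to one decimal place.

53.0

τ = R × C = 26.0 × 56 mL/cmH2O = 26.0 × 0.056 L/cmH2O = 1.456 s.
Passive exhalation: V(t)/V₀ = e^(−t/τ) = e^(−1.10/1.456) = 0.4698.
Fraction exhaled = 1 − 0.4698 = 0.5302 → 53.02%.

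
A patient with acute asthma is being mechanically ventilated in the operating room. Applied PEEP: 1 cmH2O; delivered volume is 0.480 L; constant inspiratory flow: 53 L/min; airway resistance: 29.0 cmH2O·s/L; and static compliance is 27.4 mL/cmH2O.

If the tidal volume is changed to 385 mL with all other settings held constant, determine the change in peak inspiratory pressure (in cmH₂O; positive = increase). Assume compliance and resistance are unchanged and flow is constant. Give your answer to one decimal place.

PIP = Vt/C + R·V̇ + PEEP (constant-flow equation of motion).
Only the elastic term changes: ΔPIP = ΔVt / C = (385 − 480) / 27.4 = -3.467 cmH2O.

-3.5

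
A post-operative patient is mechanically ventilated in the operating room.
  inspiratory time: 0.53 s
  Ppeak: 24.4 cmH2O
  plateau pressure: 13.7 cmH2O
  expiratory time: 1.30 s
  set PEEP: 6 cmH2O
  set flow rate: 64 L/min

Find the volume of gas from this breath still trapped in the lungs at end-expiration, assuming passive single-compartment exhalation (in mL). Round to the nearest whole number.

Flow: 64 L/min ÷ 60 = 1.0667 L/s.
Vt = flow × Ti = 1.0667 L/s × 0.53 s × 1000 mL/L = 565.35 mL.
R = (PIP − Pplat)/V̇ = (24.4 − 13.7) / 1.0667 = 10.7/1.0667 = 10.031 cmH2O·s/L.
C = Vt/(Pplat − PEEP) = 565.35 / (13.7 − 6) = 565.35/7.7 = 73.422 mL/cmH2O.
τ = R × C = 10.031 × 0.07342 L/cmH2O = 0.7365 s.
Fraction remaining = e^(−Te/τ) = e^(−1.30/0.7365) = 0.1712.
Trapped volume = 565.35 × 0.1712 = 96.788 mL.

97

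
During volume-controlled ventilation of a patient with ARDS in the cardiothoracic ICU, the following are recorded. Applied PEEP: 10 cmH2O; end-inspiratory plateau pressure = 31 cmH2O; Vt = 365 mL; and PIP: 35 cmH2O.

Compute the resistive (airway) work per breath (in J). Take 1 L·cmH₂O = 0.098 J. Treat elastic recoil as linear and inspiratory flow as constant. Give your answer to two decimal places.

0.14

With constant inspiratory flow the resistive pressure is constant at PIP − Pplat = 35 − 31 = 4.0 cmH2O, so resistive work = 4.0 × 0.365 = 1.46 L·cmH2O.
× 0.098 J/(L·cmH2O) → 0.1431 J.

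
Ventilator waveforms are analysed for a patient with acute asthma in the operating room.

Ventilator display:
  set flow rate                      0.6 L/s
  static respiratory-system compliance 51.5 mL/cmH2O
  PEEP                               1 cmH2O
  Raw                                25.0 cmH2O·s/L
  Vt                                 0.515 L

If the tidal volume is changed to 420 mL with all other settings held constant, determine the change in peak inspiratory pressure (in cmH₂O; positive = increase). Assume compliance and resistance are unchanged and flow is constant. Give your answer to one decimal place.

PIP = Vt/C + R·V̇ + PEEP (constant-flow equation of motion).
Only the elastic term changes: ΔPIP = ΔVt / C = (420 − 515) / 51.5 = -1.845 cmH2O.

-1.8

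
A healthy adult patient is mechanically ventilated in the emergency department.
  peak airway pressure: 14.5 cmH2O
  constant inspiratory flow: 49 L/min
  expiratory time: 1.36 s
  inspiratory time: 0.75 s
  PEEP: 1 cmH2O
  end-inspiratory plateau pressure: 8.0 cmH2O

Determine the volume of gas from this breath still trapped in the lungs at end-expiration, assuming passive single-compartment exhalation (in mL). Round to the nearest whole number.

Flow: 49 L/min ÷ 60 = 0.8167 L/s.
Vt = flow × Ti = 0.8167 L/s × 0.75 s × 1000 mL/L = 612.53 mL.
R = (PIP − Pplat)/V̇ = (14.5 − 8.0) / 0.8167 = 6.5/0.8167 = 7.959 cmH2O·s/L.
C = Vt/(Pplat − PEEP) = 612.53 / (8.0 − 1) = 612.53/7.0 = 87.504 mL/cmH2O.
τ = R × C = 7.959 × 0.0875 L/cmH2O = 0.6964 s.
Fraction remaining = e^(−Te/τ) = e^(−1.36/0.6964) = 0.1419.
Trapped volume = 612.53 × 0.1419 = 86.918 mL.

87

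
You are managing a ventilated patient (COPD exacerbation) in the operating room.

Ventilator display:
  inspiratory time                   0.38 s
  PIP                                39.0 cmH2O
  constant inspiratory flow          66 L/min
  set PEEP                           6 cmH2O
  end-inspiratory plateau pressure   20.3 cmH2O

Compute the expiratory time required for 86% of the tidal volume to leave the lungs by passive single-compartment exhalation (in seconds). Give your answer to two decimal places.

Flow: 66 L/min ÷ 60 = 1.1 L/s.
Vt = flow × Ti = 1.1 L/s × 0.38 s × 1000 mL/L = 418.0 mL.
R = (PIP − Pplat)/V̇ = (39.0 − 20.3) / 1.1 = 18.7/1.1 = 17.0 cmH2O·s/L.
C = Vt/(Pplat − PEEP) = 418.0 / (20.3 − 6) = 418.0/14.3 = 29.231 mL/cmH2O.
τ = R × C = 17.0 × 0.02923 L/cmH2O = 0.4969 s.
t = −τ·ln(1 − 0.86) = −0.4969·ln(0.14) = 0.977 s.

0.98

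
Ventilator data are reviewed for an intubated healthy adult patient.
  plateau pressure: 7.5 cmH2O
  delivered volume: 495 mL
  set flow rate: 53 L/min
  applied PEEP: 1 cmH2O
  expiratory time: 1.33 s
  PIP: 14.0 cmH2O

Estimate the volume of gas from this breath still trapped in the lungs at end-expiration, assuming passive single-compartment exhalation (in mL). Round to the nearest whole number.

Flow: 53 L/min ÷ 60 = 0.8833 L/s.
R = (PIP − Pplat)/V̇ = (14.0 − 7.5) / 0.8833 = 6.5/0.8833 = 7.359 cmH2O·s/L.
C = Vt/(Pplat − PEEP) = 495.0 / (7.5 − 1) = 495.0/6.5 = 76.154 mL/cmH2O.
τ = R × C = 7.359 × 0.07615 L/cmH2O = 0.5604 s.
Fraction remaining = e^(−Te/τ) = e^(−1.33/0.5604) = 0.09317.
Trapped volume = 495.0 × 0.09317 = 46.119 mL.

46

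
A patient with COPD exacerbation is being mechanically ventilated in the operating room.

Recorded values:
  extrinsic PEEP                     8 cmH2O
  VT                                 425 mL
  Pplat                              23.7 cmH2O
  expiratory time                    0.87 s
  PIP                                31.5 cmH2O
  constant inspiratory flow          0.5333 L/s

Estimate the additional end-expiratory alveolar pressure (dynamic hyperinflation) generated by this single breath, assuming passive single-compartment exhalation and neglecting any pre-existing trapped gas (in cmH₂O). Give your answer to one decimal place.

R = (PIP − Pplat)/V̇ = (31.5 − 23.7) / 0.5333 = 7.8/0.5333 = 14.626 cmH2O·s/L.
C = Vt/(Pplat − PEEP) = 425.0 / (23.7 − 8) = 425.0/15.7 = 27.07 mL/cmH2O.
τ = R × C = 14.626 × 0.02707 L/cmH2O = 0.3959 s.
Fraction remaining = e^(−Te/τ) = e^(−0.87/0.3959) = 0.1111; trapped volume = 425.0 × 0.1111 = 47.218 mL.
Additional alveolar pressure from trapping ≈ V_trapped / C = 47.218 / 27.07 = 1.744 cmH2O.

1.7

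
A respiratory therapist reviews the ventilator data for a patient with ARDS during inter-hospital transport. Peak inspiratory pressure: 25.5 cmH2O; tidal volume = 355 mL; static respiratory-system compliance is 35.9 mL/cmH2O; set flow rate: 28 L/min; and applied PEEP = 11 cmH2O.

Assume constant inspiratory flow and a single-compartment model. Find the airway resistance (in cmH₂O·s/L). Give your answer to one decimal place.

Flow: 28 L/min ÷ 60 = 0.4667 L/s.
Equation of motion (constant flow): PIP = Vt/C + R·V̇ + PEEP.
R·V̇ = PIP − Vt/C − PEEP = 25.5 − 355/35.9 − 11 = 25.5 − 9.889 − 11 = 4.611 cmH2O.
R = 4.611 / 0.4667 = 9.88 cmH2O·s/L.

9.9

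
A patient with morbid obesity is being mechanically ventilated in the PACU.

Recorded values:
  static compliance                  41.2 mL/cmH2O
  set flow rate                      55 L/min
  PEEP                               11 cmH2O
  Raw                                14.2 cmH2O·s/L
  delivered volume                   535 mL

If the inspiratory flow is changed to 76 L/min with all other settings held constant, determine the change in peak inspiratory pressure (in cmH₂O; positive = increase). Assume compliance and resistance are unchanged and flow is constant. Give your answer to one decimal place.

5.0

Flow: 55 L/min ÷ 60 = 0.9167 L/s.
New flow: 76 L/min ÷ 60 = 1.2667 L/s.
PIP = Vt/C + R·V̇ + PEEP (constant-flow equation of motion).
Only the resistive term changes: ΔPIP = R × ΔV̇ = 14.2 × (1.2667 − 0.9167) = 14.2 × 0.35 = 4.97 cmH2O.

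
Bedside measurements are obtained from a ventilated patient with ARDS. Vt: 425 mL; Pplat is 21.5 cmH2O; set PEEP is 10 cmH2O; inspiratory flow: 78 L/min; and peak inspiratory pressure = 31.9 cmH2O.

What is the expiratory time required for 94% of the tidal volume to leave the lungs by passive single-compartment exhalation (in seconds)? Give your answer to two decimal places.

Flow: 78 L/min ÷ 60 = 1.3 L/s.
R = (PIP − Pplat)/V̇ = (31.9 − 21.5) / 1.3 = 10.4/1.3 = 8.0 cmH2O·s/L.
C = Vt/(Pplat − PEEP) = 425.0 / (21.5 − 10) = 425.0/11.5 = 36.957 mL/cmH2O.
τ = R × C = 8.0 × 0.03696 L/cmH2O = 0.2957 s.
t = −τ·ln(1 − 0.94) = −0.2957·ln(0.06) = 0.8319 s.

0.83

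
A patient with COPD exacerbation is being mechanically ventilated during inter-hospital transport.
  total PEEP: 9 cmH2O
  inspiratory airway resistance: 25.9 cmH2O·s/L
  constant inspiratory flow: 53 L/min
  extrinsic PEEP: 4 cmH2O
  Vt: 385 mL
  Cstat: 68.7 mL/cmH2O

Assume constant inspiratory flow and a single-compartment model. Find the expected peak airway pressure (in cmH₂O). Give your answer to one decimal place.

Flow: 53 L/min ÷ 60 = 0.8833 L/s.
Total PEEP = 9 cmH2O (set 4 + intrinsic 5); this is the baseline alveolar pressure.
Equation of motion (constant flow): PIP = Vt/C + R·V̇ + PEEP.
PIP = 385/68.7 + 25.9×0.8833 + 9 = 5.604 + 22.877 + 9 = 37.481 cmH2O.

37.5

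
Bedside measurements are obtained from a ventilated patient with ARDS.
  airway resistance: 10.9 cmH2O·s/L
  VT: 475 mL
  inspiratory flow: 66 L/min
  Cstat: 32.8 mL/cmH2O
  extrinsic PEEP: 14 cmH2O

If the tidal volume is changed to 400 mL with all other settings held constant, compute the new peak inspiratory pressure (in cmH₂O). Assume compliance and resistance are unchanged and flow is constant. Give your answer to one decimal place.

38.2

Flow: 66 L/min ÷ 60 = 1.1 L/s.
PIP = Vt/C + R·V̇ + PEEP (constant-flow equation of motion).
Only the elastic term changes: ΔPIP = ΔVt / C = (400 − 475) / 32.8 = -2.287 cmH2O.
Original PIP = 475/32.8 + 10.9×1.1 + 14 = 40.472 cmH2O; new PIP = 40.472 + (-2.287) = 38.185 cmH2O.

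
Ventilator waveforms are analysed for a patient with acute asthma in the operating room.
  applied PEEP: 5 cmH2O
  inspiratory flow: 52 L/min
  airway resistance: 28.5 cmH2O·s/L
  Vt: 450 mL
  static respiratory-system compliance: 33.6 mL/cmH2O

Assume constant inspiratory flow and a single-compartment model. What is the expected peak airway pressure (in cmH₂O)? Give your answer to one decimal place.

Flow: 52 L/min ÷ 60 = 0.8667 L/s.
Equation of motion (constant flow): PIP = Vt/C + R·V̇ + PEEP.
PIP = 450/33.6 + 28.5×0.8667 + 5 = 13.393 + 24.701 + 5 = 43.094 cmH2O.

43.1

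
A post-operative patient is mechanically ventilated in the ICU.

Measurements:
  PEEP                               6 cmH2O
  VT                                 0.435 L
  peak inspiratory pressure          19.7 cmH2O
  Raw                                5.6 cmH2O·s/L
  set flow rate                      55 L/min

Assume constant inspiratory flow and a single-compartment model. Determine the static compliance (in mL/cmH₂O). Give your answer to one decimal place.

Flow: 55 L/min ÷ 60 = 0.9167 L/s.
Equation of motion (constant flow): PIP = Vt/C + R·V̇ + PEEP.
Vt/C = PIP − R·V̇ − PEEP = 19.7 − 5.6×0.9167 − 6 = 19.7 − 5.134 − 6 = 8.566 cmH2O.
C = Vt / 8.566 = 435 / 8.566 = 50.782 mL/cmH2O.

50.8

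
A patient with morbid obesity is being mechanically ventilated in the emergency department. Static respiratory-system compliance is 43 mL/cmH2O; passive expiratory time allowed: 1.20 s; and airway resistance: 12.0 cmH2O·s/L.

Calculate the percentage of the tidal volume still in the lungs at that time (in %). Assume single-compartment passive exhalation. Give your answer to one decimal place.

τ = R × C = 12.0 × 43 mL/cmH2O = 12.0 × 0.043 L/cmH2O = 0.516 s.
Passive exhalation: V(t)/V₀ = e^(−t/τ) = e^(−1.20/0.516) = 0.09773.
Fraction remaining = 0.09773 → 9.773%.

9.8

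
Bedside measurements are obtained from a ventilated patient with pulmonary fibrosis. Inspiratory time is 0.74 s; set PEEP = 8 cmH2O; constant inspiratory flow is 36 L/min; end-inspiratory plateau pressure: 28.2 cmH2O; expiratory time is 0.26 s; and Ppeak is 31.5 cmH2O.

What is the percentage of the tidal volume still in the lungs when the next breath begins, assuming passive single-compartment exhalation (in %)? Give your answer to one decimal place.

11.6

Flow: 36 L/min ÷ 60 = 0.6 L/s.
Vt = flow × Ti = 0.6 L/s × 0.74 s × 1000 mL/L = 444.0 mL.
R = (PIP − Pplat)/V̇ = (31.5 − 28.2) / 0.6 = 3.3/0.6 = 5.5 cmH2O·s/L.
C = Vt/(Pplat − PEEP) = 444.0 / (28.2 − 8) = 444.0/20.2 = 21.98 mL/cmH2O.
τ = R × C = 5.5 × 0.02198 L/cmH2O = 0.1209 s.
Fraction remaining at end-expiration = e^(−Te/τ) = e^(−0.26/0.1209) = 0.1164 → 11.64%.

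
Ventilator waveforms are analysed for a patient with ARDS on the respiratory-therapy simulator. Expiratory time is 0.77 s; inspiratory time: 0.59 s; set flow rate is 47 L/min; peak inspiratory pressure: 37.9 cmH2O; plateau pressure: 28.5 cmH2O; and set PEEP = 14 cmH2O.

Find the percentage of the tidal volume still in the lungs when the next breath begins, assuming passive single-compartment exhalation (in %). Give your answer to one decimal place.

13.4

Flow: 47 L/min ÷ 60 = 0.7833 L/s.
Vt = flow × Ti = 0.7833 L/s × 0.59 s × 1000 mL/L = 462.15 mL.
R = (PIP − Pplat)/V̇ = (37.9 − 28.5) / 0.7833 = 9.4/0.7833 = 12.001 cmH2O·s/L.
C = Vt/(Pplat − PEEP) = 462.15 / (28.5 − 14) = 462.15/14.5 = 31.872 mL/cmH2O.
τ = R × C = 12.001 × 0.03187 L/cmH2O = 0.3825 s.
Fraction remaining at end-expiration = e^(−Te/τ) = e^(−0.77/0.3825) = 0.1336 → 13.36%.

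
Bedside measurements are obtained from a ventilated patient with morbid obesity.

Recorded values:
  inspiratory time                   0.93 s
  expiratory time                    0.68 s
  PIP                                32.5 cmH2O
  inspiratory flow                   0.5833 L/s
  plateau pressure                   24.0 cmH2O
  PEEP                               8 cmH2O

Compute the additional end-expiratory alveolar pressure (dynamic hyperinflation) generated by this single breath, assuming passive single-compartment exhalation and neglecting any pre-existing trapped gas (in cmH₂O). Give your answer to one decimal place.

Vt = flow × Ti = 0.5833 L/s × 0.93 s × 1000 mL/L = 542.47 mL.
R = (PIP − Pplat)/V̇ = (32.5 − 24.0) / 0.5833 = 8.5/0.5833 = 14.572 cmH2O·s/L.
C = Vt/(Pplat − PEEP) = 542.47 / (24.0 − 8) = 542.47/16.0 = 33.904 mL/cmH2O.
τ = R × C = 14.572 × 0.0339 L/cmH2O = 0.494 s.
Fraction remaining = e^(−Te/τ) = e^(−0.68/0.494) = 0.2525; trapped volume = 542.47 × 0.2525 = 136.97 mL.
Additional alveolar pressure from trapping ≈ V_trapped / C = 136.97 / 33.904 = 4.04 cmH2O.

4.0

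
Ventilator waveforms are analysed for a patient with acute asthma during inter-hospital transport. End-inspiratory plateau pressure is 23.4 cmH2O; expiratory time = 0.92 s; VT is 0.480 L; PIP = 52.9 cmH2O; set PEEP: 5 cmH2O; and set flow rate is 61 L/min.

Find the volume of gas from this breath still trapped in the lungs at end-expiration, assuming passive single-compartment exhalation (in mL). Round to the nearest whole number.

142

Flow: 61 L/min ÷ 60 = 1.0167 L/s.
R = (PIP − Pplat)/V̇ = (52.9 − 23.4) / 1.0167 = 29.5/1.0167 = 29.015 cmH2O·s/L.
C = Vt/(Pplat − PEEP) = 480.0 / (23.4 − 5) = 480.0/18.4 = 26.087 mL/cmH2O.
τ = R × C = 29.015 × 0.02609 L/cmH2O = 0.757 s.
Fraction remaining = e^(−Te/τ) = e^(−0.92/0.757) = 0.2966.
Trapped volume = 480.0 × 0.2966 = 142.37 mL.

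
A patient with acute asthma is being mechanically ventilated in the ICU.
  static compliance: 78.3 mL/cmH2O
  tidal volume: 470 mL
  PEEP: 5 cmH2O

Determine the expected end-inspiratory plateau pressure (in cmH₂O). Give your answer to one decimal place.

Pplat = PEEP + Vt / Cstat = 5 + 470 / 78.3 = 5 + 6.003 = 11.003 cmH2O.

11.0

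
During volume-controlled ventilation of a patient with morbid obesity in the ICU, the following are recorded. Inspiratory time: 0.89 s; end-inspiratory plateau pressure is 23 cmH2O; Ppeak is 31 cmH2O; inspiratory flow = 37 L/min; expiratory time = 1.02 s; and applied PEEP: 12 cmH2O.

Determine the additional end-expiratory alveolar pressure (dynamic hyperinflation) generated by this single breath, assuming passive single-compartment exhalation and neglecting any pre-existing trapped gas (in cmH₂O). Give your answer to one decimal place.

Flow: 37 L/min ÷ 60 = 0.6167 L/s.
Vt = flow × Ti = 0.6167 L/s × 0.89 s × 1000 mL/L = 548.86 mL.
R = (PIP − Pplat)/V̇ = (31 − 23) / 0.6167 = 8.0/0.6167 = 12.972 cmH2O·s/L.
C = Vt/(Pplat − PEEP) = 548.86 / (23 − 12) = 548.86/11.0 = 49.896 mL/cmH2O.
τ = R × C = 12.972 × 0.0499 L/cmH2O = 0.6473 s.
Fraction remaining = e^(−Te/τ) = e^(−1.02/0.6473) = 0.2068; trapped volume = 548.86 × 0.2068 = 113.5 mL.
Additional alveolar pressure from trapping ≈ V_trapped / C = 113.5 / 49.896 = 2.275 cmH2O.

2.3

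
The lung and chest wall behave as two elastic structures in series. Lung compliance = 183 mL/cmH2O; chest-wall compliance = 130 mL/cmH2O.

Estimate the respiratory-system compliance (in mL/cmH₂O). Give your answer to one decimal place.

76.0

Lung and chest wall are elastances in series: 1/Crs = 1/CL + 1/Ccw.
1/Crs = 1/183 + 1/130 = 0.01316.
Crs = 75.988 mL/cmH2O.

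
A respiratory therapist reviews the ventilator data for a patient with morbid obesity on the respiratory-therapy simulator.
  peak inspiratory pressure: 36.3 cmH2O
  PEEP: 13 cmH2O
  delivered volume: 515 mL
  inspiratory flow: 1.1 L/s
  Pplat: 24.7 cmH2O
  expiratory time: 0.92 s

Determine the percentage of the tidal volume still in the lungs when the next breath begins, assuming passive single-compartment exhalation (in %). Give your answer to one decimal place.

13.8

R = (PIP − Pplat)/V̇ = (36.3 − 24.7) / 1.1 = 11.6/1.1 = 10.545 cmH2O·s/L.
C = Vt/(Pplat − PEEP) = 515.0 / (24.7 − 13) = 515.0/11.7 = 44.017 mL/cmH2O.
τ = R × C = 10.545 × 0.04402 L/cmH2O = 0.4642 s.
Fraction remaining at end-expiration = e^(−Te/τ) = e^(−0.92/0.4642) = 0.1378 → 13.78%.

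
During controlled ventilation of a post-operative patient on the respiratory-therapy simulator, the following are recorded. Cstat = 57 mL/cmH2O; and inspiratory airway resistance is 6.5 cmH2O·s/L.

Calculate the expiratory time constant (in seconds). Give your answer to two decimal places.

τ = R × C = 6.5 × 57 mL/cmH2O = 6.5 × 0.057 L/cmH2O = 0.3705 s.

0.37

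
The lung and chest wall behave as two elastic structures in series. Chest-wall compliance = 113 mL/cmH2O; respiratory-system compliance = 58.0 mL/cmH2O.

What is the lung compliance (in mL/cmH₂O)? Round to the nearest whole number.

1/CL = 1/Crs − 1/Ccw.
1/CL = 1/58.0 − 1/113 = 0.008392.
CL = 119.16 mL/cmH2O.

119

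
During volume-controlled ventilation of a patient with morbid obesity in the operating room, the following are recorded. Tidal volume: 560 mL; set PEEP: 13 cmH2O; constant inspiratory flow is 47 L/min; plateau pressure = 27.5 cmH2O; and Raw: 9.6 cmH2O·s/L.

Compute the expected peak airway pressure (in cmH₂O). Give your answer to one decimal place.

Flow: 47 L/min ÷ 60 = 0.7833 L/s.
PIP = Pplat + Raw × flow = 27.5 + 9.6 × 0.7833 = 27.5 + 7.52 = 35.02 cmH2O.

35.0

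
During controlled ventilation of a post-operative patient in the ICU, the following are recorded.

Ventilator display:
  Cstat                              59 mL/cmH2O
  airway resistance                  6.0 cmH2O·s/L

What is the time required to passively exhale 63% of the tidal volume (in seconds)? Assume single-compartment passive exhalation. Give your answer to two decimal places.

τ = R × C = 6.0 × 59 mL/cmH2O = 6.0 × 0.059 L/cmH2O = 0.354 s.
Exhaled fraction f = 1 − e^(−t/τ) → t = −τ·ln(1 − f) = −0.354·ln(0.37) = 0.352 s.

0.35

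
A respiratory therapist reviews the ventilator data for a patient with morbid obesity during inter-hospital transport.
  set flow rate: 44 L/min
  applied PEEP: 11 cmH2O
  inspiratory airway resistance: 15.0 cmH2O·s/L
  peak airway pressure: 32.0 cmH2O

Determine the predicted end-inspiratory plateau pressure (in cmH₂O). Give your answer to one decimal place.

21.0

Flow: 44 L/min ÷ 60 = 0.7333 L/s.
Pplat = PIP − Raw × flow = 32.0 − 15.0 × 0.7333 = 32.0 − 11.0 = 21.0 cmH2O.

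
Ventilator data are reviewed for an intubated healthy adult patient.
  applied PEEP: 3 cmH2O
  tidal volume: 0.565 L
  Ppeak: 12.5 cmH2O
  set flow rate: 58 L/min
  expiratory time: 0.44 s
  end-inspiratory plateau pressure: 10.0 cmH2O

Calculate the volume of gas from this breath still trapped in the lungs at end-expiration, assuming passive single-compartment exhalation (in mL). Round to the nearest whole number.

Flow: 58 L/min ÷ 60 = 0.9667 L/s.
R = (PIP − Pplat)/V̇ = (12.5 − 10.0) / 0.9667 = 2.5/0.9667 = 2.586 cmH2O·s/L.
C = Vt/(Pplat − PEEP) = 565.0 / (10.0 − 3) = 565.0/7.0 = 80.714 mL/cmH2O.
τ = R × C = 2.586 × 0.08071 L/cmH2O = 0.2087 s.
Fraction remaining = e^(−Te/τ) = e^(−0.44/0.2087) = 0.1214.
Trapped volume = 565.0 × 0.1214 = 68.591 mL.

69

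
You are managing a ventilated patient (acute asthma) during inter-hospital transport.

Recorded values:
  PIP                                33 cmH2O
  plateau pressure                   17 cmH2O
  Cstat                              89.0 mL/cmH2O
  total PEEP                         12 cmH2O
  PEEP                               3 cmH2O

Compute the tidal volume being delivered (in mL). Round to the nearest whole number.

End-expiratory occlusion gives total PEEP = 12 cmH2O (intrinsic PEEP = 12 − 3 = 9). Use total PEEP for the elastic gradient.
Vt = Cstat × (Pplat − PEEPtotal) = 89.0 × (17 − 12) = 89.0 × 5.0 = 445.0 mL.

445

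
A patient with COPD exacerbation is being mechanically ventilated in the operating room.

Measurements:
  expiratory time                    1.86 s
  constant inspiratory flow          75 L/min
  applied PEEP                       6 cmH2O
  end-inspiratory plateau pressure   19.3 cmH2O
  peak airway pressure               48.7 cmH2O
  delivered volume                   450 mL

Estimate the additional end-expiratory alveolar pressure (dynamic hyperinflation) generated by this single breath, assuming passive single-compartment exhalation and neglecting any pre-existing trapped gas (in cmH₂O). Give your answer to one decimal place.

1.3

Flow: 75 L/min ÷ 60 = 1.25 L/s.
R = (PIP − Pplat)/V̇ = (48.7 − 19.3) / 1.25 = 29.4/1.25 = 23.52 cmH2O·s/L.
C = Vt/(Pplat − PEEP) = 450.0 / (19.3 − 6) = 450.0/13.3 = 33.835 mL/cmH2O.
τ = R × C = 23.52 × 0.03384 L/cmH2O = 0.7959 s.
Fraction remaining = e^(−Te/τ) = e^(−1.86/0.7959) = 0.09662; trapped volume = 450.0 × 0.09662 = 43.479 mL.
Additional alveolar pressure from trapping ≈ V_trapped / C = 43.479 / 33.835 = 1.285 cmH2O.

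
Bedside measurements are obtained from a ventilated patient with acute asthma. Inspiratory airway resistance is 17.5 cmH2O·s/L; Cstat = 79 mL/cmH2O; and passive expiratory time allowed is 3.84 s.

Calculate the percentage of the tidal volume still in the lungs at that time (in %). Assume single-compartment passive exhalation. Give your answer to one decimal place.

τ = R × C = 17.5 × 79 mL/cmH2O = 17.5 × 0.079 L/cmH2O = 1.383 s.
Passive exhalation: V(t)/V₀ = e^(−t/τ) = e^(−3.84/1.383) = 0.06225.
Fraction remaining = 0.06225 → 6.225%.

6.2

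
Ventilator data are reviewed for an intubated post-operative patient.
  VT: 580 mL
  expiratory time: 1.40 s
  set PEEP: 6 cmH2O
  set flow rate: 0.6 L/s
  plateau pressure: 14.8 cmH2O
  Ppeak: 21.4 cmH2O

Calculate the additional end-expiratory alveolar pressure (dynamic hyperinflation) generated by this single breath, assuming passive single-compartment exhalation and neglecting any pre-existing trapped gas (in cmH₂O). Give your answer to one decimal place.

R = (PIP − Pplat)/V̇ = (21.4 − 14.8) / 0.6 = 6.6/0.6 = 11.0 cmH2O·s/L.
C = Vt/(Pplat − PEEP) = 580.0 / (14.8 − 6) = 580.0/8.8 = 65.909 mL/cmH2O.
τ = R × C = 11.0 × 0.06591 L/cmH2O = 0.725 s.
Fraction remaining = e^(−Te/τ) = e^(−1.40/0.725) = 0.145; trapped volume = 580.0 × 0.145 = 84.1 mL.
Additional alveolar pressure from trapping ≈ V_trapped / C = 84.1 / 65.909 = 1.276 cmH2O.

1.3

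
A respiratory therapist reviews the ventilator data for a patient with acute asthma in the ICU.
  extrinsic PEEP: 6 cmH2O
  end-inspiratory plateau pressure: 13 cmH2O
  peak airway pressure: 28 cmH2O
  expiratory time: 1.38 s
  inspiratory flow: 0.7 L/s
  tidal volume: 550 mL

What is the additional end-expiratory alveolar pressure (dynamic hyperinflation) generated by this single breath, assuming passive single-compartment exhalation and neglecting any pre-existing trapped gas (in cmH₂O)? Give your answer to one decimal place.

R = (PIP − Pplat)/V̇ = (28 − 13) / 0.7 = 15.0/0.7 = 21.429 cmH2O·s/L.
C = Vt/(Pplat − PEEP) = 550.0 / (13 − 6) = 550.0/7.0 = 78.571 mL/cmH2O.
τ = R × C = 21.429 × 0.07857 L/cmH2O = 1.684 s.
Fraction remaining = e^(−Te/τ) = e^(−1.38/1.684) = 0.4407; trapped volume = 550.0 × 0.4407 = 242.39 mL.
Additional alveolar pressure from trapping ≈ V_trapped / C = 242.39 / 78.571 = 3.085 cmH2O.

3.1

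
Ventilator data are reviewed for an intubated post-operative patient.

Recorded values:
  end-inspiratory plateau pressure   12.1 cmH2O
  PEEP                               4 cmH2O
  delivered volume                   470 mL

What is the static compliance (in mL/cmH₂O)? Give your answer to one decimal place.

Cstat = Vt / (Pplat − PEEP) = 470 / (12.1 − 4) = 470 / 8.1 = 58.025 mL/cmH2O.

58.0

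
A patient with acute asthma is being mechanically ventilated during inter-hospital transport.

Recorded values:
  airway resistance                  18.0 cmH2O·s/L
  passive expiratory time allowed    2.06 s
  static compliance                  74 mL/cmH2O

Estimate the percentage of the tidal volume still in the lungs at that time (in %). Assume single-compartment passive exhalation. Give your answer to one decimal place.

21.3

τ = R × C = 18.0 × 74 mL/cmH2O = 18.0 × 0.074 L/cmH2O = 1.332 s.
Passive exhalation: V(t)/V₀ = e^(−t/τ) = e^(−2.06/1.332) = 0.213.
Fraction remaining = 0.213 → 21.3%.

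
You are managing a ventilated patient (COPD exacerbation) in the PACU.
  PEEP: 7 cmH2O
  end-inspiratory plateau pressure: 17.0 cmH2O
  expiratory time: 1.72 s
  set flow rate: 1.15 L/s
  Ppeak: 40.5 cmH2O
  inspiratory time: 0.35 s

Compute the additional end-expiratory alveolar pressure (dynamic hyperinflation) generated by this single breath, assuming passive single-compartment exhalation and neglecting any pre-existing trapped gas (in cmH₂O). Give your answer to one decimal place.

1.2

Vt = flow × Ti = 1.15 L/s × 0.35 s × 1000 mL/L = 402.5 mL.
R = (PIP − Pplat)/V̇ = (40.5 − 17.0) / 1.15 = 23.5/1.15 = 20.435 cmH2O·s/L.
C = Vt/(Pplat − PEEP) = 402.5 / (17.0 − 7) = 402.5/10.0 = 40.25 mL/cmH2O.
τ = R × C = 20.435 × 0.04025 L/cmH2O = 0.8225 s.
Fraction remaining = e^(−Te/τ) = e^(−1.72/0.8225) = 0.1235; trapped volume = 402.5 × 0.1235 = 49.709 mL.
Additional alveolar pressure from trapping ≈ V_trapped / C = 49.709 / 40.25 = 1.235 cmH2O.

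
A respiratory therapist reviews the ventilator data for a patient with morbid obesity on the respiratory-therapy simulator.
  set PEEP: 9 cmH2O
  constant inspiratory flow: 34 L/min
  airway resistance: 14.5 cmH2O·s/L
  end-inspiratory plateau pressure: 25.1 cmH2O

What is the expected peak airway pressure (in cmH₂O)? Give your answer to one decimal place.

33.3

Flow: 34 L/min ÷ 60 = 0.5667 L/s.
PIP = Pplat + Raw × flow = 25.1 + 14.5 × 0.5667 = 25.1 + 8.217 = 33.317 cmH2O.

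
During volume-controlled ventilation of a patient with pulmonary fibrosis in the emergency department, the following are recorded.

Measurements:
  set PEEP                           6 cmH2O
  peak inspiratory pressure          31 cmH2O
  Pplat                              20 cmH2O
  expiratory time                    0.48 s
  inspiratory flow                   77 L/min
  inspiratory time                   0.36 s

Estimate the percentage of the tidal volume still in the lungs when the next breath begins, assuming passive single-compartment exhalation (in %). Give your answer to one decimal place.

18.3

Flow: 77 L/min ÷ 60 = 1.2833 L/s.
Vt = flow × Ti = 1.2833 L/s × 0.36 s × 1000 mL/L = 461.99 mL.
R = (PIP − Pplat)/V̇ = (31 − 20) / 1.2833 = 11.0/1.2833 = 8.572 cmH2O·s/L.
C = Vt/(Pplat − PEEP) = 461.99 / (20 − 6) = 461.99/14.0 = 32.999 mL/cmH2O.
τ = R × C = 8.572 × 0.033 L/cmH2O = 0.2829 s.
Fraction remaining at end-expiration = e^(−Te/τ) = e^(−0.48/0.2829) = 0.1833 → 18.33%.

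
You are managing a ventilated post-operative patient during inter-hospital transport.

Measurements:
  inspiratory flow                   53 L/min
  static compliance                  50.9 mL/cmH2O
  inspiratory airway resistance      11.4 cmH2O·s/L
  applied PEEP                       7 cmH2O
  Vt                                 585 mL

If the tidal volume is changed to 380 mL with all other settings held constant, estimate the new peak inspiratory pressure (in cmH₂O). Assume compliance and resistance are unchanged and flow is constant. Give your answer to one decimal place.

Flow: 53 L/min ÷ 60 = 0.8833 L/s.
PIP = Vt/C + R·V̇ + PEEP (constant-flow equation of motion).
Only the elastic term changes: ΔPIP = ΔVt / C = (380 − 585) / 50.9 = -4.028 cmH2O.
Original PIP = 585/50.9 + 11.4×0.8833 + 7 = 28.563 cmH2O; new PIP = 28.563 + (-4.028) = 24.535 cmH2O.

24.5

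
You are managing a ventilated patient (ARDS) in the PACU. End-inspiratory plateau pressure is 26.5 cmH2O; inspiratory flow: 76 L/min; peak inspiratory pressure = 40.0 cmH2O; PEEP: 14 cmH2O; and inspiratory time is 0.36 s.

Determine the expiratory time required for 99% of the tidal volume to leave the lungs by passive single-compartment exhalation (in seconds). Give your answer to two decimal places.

Flow: 76 L/min ÷ 60 = 1.2667 L/s.
Vt = flow × Ti = 1.2667 L/s × 0.36 s × 1000 mL/L = 456.01 mL.
R = (PIP − Pplat)/V̇ = (40.0 − 26.5) / 1.2667 = 13.5/1.2667 = 10.658 cmH2O·s/L.
C = Vt/(Pplat − PEEP) = 456.01 / (26.5 − 14) = 456.01/12.5 = 36.481 mL/cmH2O.
τ = R × C = 10.658 × 0.03648 L/cmH2O = 0.3888 s.
t = −τ·ln(1 − 0.99) = −0.3888·ln(0.01) = 1.79 s.

1.79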